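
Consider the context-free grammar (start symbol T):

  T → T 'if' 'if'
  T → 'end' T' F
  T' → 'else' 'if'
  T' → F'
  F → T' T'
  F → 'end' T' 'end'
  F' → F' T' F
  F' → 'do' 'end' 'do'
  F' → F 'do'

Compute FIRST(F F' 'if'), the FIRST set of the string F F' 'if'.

Add FIRST(F) = { 'do', 'else', 'end' }; F is not nullable, stop.

{ 'do', 'else', 'end' }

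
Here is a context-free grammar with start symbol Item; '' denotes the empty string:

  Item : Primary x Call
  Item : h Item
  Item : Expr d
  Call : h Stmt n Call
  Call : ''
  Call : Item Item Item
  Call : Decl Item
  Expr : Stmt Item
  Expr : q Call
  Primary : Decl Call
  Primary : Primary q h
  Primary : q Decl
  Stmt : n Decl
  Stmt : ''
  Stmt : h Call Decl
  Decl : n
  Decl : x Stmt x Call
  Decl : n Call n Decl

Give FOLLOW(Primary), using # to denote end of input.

{ q, x }

In Item : Primary x Call: add FIRST(x Call) = { x }.
In Primary : Primary q h: add FIRST(q h) = { q }.
Union: FOLLOW(Primary) = { q, x }.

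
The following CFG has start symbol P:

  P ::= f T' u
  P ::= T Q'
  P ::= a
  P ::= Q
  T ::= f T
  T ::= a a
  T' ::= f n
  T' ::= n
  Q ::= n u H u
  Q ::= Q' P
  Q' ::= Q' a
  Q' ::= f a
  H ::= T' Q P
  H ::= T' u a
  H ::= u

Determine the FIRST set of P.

{ a, f, n }

P ::= f T' u contributes {f}.
From P ::= T Q': add FIRST(T) = { a, f }.
P ::= a contributes {a}.
From P ::= Q: add FIRST(Q) = { f, n }.
Union: FIRST(P) = { a, f, n }.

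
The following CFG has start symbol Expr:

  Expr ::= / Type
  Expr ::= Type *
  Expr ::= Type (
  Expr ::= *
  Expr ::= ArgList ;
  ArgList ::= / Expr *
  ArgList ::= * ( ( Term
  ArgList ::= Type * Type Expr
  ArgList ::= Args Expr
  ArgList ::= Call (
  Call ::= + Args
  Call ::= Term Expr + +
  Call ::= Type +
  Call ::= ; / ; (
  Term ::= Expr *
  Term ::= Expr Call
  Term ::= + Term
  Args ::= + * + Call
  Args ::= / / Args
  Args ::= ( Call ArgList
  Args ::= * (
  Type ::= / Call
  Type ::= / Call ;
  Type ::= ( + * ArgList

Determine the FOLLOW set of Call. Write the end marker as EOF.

In ArgList ::= Call (: add FIRST(() = { ( }.
In Term ::= Expr Call: Call is at the end, add FOLLOW(Term) = { EOF, (, *, +, /, ; }.
In Args ::= + * + Call: Call is at the end, add FOLLOW(Args) = { EOF, (, *, +, /, ; }.
In Args ::= ( Call ArgList: add FIRST(ArgList) = { (, *, +, /, ; }.
In Type ::= / Call: Call is at the end, add FOLLOW(Type) = { EOF, (, *, +, /, ; }.
In Type ::= / Call ;: add FIRST(;) = { ; }.
Union: FOLLOW(Call) = { EOF, (, *, +, /, ; }.

{ EOF, (, *, +, /, ; }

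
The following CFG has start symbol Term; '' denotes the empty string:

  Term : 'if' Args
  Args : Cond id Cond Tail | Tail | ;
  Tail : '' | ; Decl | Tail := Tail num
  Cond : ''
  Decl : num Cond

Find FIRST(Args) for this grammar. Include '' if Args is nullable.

{ :=, ;, id, '' }

From Args : Cond id Cond Tail: Cond nullable, take FIRST(Cond) ∪ {id} = { id }.
From Args : Tail: add FIRST(Tail) = { :=, ;, '' } (including '' since Tail is nullable).
Args : ; contributes {;}.
Union: FIRST(Args) = { :=, ;, id, '' }.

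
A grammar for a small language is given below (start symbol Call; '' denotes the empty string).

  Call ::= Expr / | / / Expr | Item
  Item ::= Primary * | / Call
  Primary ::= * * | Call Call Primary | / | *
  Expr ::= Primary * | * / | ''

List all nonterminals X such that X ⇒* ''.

Directly nullable (have an ''-production): Expr.
No other nonterminal has a production whose RHS symbols are all nullable.

{ Expr }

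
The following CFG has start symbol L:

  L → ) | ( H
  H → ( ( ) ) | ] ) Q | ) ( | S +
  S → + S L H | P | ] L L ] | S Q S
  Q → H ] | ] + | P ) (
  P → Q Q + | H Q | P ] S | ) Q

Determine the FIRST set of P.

From P → Q Q +: add FIRST(Q) = { (, ), +, ] }.
From P → H Q: add FIRST(H) = { (, ), +, ] }.
From P → P ] S: add FIRST(P) = { (, ), +, ] }.
P → ) Q contributes {)}.
Union: FIRST(P) = { (, ), +, ] }.

{ (, ), +, ] }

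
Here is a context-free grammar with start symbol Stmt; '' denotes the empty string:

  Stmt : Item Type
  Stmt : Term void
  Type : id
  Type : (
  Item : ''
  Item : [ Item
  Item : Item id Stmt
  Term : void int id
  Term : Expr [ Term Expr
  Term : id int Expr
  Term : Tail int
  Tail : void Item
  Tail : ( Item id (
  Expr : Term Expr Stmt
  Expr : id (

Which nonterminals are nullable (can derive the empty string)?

{ Item }

Directly nullable (have an ''-production): Item.
No other nonterminal has a production whose RHS symbols are all nullable.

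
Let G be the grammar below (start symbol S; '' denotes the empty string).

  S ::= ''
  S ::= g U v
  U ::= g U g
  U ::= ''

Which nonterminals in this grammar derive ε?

Directly nullable (have an ''-production): S, U.

{ S, U }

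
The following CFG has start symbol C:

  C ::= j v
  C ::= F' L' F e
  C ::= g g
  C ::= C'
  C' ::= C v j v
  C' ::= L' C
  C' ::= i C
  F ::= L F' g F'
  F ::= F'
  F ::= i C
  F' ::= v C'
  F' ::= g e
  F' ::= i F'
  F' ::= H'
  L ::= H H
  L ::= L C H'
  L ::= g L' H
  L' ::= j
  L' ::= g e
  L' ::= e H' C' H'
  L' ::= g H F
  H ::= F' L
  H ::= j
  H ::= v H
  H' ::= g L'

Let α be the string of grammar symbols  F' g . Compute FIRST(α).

Add FIRST(F') = { g, i, v }; F' is not nullable, stop.

{ g, i, v }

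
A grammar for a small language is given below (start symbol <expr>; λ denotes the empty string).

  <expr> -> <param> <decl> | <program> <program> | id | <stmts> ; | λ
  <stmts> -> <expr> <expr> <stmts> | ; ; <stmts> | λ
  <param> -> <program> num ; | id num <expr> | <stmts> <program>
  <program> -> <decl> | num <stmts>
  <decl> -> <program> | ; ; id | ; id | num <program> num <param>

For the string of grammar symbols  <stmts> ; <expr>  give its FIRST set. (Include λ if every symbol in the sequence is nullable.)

{ ;, id, num }

Add FIRST(<stmts>)\{λ} = { ;, id, num }; <stmts> is nullable, continue.
; is a terminal; add {;} and stop.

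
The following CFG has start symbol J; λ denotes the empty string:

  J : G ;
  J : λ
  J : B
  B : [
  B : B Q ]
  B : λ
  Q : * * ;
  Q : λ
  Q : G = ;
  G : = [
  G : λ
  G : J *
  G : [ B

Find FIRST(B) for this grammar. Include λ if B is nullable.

{ *, ;, =, [, ], λ }

B : [ contributes {[}.
From B : B Q ]: B, Q nullable, take FIRST(B) ∪ FIRST(Q) ∪ {]} = { *, ;, =, [, ] }.
B : λ contributes λ.
Union: FIRST(B) = { *, ;, =, [, ], λ }.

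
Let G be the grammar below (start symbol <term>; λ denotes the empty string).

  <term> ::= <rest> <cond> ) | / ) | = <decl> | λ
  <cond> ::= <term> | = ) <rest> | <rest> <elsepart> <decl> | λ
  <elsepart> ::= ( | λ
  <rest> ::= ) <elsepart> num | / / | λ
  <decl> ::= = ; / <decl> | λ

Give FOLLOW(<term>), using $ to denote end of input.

{ $, ) }

<term> is the start symbol, so $ ∈ FOLLOW(<term>).
In <cond> ::= <term>: <term> is at the end, add FOLLOW(<cond>) = { ) }.
Union: FOLLOW(<term>) = { $, ) }.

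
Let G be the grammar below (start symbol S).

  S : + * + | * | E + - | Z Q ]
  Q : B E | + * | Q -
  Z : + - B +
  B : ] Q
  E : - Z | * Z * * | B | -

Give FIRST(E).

E : - Z contributes {-}.
E : * Z * * contributes {*}.
From E : B: add FIRST(B) = { ] }.
E : - contributes {-}.
Union: FIRST(E) = { *, -, ] }.

{ *, -, ] }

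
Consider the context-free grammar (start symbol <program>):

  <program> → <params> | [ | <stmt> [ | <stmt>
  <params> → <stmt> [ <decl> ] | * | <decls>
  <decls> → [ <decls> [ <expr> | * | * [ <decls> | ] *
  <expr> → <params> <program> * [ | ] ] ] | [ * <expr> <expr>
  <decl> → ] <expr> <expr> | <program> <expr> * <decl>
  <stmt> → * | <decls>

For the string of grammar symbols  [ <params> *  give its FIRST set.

[ is a terminal; add {[} and stop.

{ [ }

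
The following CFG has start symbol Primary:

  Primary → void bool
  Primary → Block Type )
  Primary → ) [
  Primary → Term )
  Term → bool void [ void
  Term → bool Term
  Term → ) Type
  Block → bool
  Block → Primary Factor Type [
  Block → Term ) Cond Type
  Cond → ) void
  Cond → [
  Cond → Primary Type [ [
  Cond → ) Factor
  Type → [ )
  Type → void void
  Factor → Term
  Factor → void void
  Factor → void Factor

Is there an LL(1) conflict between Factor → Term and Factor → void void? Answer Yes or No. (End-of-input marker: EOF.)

No

FIRST(Term) = { ), bool } and FIRST(void void) = { void }.
The FIRST sets are disjoint and neither alternative is nullable — no conflict.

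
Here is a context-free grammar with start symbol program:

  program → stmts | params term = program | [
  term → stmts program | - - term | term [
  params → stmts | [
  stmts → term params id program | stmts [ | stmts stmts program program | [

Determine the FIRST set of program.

From program → stmts: add FIRST(stmts) = { -, [ }.
From program → params term = program: add FIRST(params) = { -, [ }.
program → [ contributes {[}.
Union: FIRST(program) = { -, [ }.

{ -, [ }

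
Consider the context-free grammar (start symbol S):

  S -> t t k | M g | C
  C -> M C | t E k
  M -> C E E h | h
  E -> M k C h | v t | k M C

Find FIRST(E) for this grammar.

{ h, k, t, v }

From E -> M k C h: add FIRST(M) = { h, t }.
E -> v t contributes {v}.
E -> k M C contributes {k}.
Union: FIRST(E) = { h, k, t, v }.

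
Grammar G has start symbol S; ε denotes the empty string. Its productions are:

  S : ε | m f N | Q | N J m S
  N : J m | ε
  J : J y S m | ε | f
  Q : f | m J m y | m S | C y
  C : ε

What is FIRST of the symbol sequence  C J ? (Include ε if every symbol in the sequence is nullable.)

{ f, y, ε }

Add FIRST(C)\{ε} = {  }; C is nullable, continue.
Add FIRST(J)\{ε} = { f, y }; J is nullable, continue.
Every symbol is nullable, so include ε.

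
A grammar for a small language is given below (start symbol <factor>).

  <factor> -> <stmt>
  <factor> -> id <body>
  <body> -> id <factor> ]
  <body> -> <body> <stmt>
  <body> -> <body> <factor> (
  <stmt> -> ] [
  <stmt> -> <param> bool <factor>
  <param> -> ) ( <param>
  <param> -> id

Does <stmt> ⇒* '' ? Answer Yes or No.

No nonterminal in this grammar is nullable.
No production of <stmt> has an RHS whose symbols are all nullable, so <stmt> is not nullable.

No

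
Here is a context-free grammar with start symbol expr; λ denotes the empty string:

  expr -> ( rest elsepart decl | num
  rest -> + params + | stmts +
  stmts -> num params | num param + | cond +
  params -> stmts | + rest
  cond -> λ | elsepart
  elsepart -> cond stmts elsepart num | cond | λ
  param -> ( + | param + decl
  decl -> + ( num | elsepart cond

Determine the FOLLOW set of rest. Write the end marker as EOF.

In expr -> ( rest elsepart decl: add FIRST(elsepart decl)\{λ} = { +, num }.
  Since elsepart decl is nullable, also add FOLLOW(expr) = { EOF }.
In params -> + rest: rest is at the end, add FOLLOW(params) = { +, num }.
Union: FOLLOW(rest) = { EOF, +, num }.

{ EOF, +, num }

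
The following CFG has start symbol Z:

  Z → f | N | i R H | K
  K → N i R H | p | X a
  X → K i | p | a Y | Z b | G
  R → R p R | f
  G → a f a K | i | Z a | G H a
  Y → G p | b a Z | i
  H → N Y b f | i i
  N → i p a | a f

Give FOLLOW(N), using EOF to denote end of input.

{ EOF, a, b, f, i, p }

In Z → N: N is at the end, add FOLLOW(Z) = { EOF, a, b }.
In K → N i R H: add FIRST(i R H) = { i }.
In H → N Y b f: add FIRST(Y b f) = { a, b, f, i, p }.
Union: FOLLOW(N) = { EOF, a, b, f, i, p }.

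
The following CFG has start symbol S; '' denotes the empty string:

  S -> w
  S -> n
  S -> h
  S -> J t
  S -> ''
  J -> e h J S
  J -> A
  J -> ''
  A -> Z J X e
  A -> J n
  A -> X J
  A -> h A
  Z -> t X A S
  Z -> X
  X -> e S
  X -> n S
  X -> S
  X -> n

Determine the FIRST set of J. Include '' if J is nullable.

{ e, h, n, t, w, '' }

J -> e h J S contributes {e}.
From J -> A: add FIRST(A) = { e, h, n, t, w, '' } (including '' since A is nullable).
J -> '' contributes ''.
Union: FIRST(J) = { e, h, n, t, w, '' }.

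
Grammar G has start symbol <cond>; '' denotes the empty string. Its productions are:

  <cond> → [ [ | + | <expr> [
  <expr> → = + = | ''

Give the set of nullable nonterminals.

Directly nullable (have an ''-production): <expr>.
No other nonterminal has a production whose RHS symbols are all nullable.

{ <expr> }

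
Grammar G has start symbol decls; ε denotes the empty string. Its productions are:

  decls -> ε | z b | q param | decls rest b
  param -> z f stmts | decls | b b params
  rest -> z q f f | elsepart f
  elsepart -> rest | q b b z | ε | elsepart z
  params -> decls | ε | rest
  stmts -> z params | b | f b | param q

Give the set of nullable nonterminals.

Directly nullable (have an ε-production): decls, elsepart, params.
param -> decls with every symbol nullable, so param is nullable.
No other nonterminal has a production whose RHS symbols are all nullable.

{ decls, elsepart, param, params }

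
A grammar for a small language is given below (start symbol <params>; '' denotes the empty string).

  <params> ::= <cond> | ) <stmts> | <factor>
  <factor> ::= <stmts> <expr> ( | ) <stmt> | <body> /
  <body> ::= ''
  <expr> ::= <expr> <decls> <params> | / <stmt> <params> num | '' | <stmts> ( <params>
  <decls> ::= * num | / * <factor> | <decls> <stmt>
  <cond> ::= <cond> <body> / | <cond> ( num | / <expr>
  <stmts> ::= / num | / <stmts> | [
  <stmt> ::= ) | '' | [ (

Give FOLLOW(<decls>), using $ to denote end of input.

In <expr> ::= <expr> <decls> <params>: add FIRST(<params>) = { ), /, [ }.
In <decls> ::= <decls> <stmt>: add FIRST(<stmt>)\{''} = { ), [ }.
  Since <stmt> is nullable, also add FOLLOW(<decls>) = { ), /, [ }.
Union: FOLLOW(<decls>) = { ), /, [ }.

{ ), /, [ }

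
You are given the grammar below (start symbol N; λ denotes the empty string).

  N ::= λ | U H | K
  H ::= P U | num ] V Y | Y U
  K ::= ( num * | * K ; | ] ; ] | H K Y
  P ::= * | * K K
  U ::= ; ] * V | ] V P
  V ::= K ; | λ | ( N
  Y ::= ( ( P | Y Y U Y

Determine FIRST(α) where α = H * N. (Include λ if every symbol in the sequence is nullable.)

{ (, *, num }

Add FIRST(H) = { (, *, num }; H is not nullable, stop.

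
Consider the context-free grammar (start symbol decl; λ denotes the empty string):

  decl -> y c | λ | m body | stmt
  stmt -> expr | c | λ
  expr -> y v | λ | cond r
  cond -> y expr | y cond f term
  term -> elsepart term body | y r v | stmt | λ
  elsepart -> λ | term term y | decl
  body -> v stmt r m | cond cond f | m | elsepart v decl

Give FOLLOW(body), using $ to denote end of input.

In decl -> m body: body is at the end, add FOLLOW(decl) = { $, c, f, m, r, v, y }.
In term -> elsepart term body: body is at the end, add FOLLOW(term) = { c, f, m, r, v, y }.
Union: FOLLOW(body) = { $, c, f, m, r, v, y }.

{ $, c, f, m, r, v, y }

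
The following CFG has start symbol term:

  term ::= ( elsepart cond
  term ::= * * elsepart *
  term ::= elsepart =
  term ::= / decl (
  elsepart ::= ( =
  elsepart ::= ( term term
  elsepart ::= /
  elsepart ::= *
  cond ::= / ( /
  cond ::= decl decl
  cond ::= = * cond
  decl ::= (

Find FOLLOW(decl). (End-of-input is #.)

{ #, (, *, /, = }

In term ::= / decl (: add FIRST(() = { ( }.
In cond ::= decl decl: add FIRST(decl) = { ( }.
In cond ::= decl decl: decl is at the end, add FOLLOW(cond) = { #, (, *, /, = }.
Union: FOLLOW(decl) = { #, (, *, /, = }.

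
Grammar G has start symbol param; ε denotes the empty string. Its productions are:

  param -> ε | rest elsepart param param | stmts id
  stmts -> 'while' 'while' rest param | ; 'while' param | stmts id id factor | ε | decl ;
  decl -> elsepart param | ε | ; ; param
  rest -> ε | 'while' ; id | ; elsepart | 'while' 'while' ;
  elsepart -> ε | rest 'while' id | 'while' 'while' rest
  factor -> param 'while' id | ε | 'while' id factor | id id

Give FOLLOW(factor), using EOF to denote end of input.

In stmts -> stmts id id factor: factor is at the end, add FOLLOW(stmts) = { id }.
In factor -> 'while' id factor: factor is at the end, add FOLLOW(factor) = { id }.
Union: FOLLOW(factor) = { id }.

{ id }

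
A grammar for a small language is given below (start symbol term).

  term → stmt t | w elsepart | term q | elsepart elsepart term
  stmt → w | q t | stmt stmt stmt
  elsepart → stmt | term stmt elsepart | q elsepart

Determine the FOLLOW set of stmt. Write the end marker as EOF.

In term → stmt t: add FIRST(t) = { t }.
In stmt → stmt stmt stmt: add FIRST(stmt stmt) = { q, w }.
In stmt → stmt stmt stmt: add FIRST(stmt) = { q, w }.
In stmt → stmt stmt stmt: stmt is at the end, add FOLLOW(stmt) = { EOF, q, t, w }.
In elsepart → stmt: stmt is at the end, add FOLLOW(elsepart) = { EOF, q, w }.
In elsepart → term stmt elsepart: add FIRST(elsepart) = { q, w }.
Union: FOLLOW(stmt) = { EOF, q, t, w }.

{ EOF, q, t, w }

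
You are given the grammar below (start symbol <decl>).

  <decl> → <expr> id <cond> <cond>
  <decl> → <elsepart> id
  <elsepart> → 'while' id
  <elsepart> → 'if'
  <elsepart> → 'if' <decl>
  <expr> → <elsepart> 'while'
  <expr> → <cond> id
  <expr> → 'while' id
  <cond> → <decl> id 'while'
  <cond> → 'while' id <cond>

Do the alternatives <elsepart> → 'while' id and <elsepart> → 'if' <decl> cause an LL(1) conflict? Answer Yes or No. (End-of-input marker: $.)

No

FIRST('while' id) = { 'while' } and FIRST('if' <decl>) = { 'if' }.
The FIRST sets are disjoint and neither alternative is nullable — no conflict.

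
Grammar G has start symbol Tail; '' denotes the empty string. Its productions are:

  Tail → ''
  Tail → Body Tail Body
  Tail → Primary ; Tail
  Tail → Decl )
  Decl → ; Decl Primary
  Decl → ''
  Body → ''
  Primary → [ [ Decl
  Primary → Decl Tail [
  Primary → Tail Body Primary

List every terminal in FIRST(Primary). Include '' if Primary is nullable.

{ ), ;, [ }

Primary → [ [ Decl contributes {[}.
From Primary → Decl Tail [: Decl, Tail nullable, take FIRST(Decl) ∪ FIRST(Tail) ∪ {[} = { ), ;, [ }.
From Primary → Tail Body Primary: Tail, Body nullable, take FIRST(Tail) ∪ FIRST(Body) ∪ FIRST(Primary) = { ), ;, [ }.
Union: FIRST(Primary) = { ), ;, [ }.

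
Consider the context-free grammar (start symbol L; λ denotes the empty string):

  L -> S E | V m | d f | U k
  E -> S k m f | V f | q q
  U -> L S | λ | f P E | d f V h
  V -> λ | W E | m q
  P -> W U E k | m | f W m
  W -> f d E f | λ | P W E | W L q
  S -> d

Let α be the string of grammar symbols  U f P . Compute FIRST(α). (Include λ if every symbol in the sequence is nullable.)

{ d, f, k, m, q }

Add FIRST(U)\{λ} = { d, f, k, m, q }; U is nullable, continue.
f is a terminal; add {f} and stop.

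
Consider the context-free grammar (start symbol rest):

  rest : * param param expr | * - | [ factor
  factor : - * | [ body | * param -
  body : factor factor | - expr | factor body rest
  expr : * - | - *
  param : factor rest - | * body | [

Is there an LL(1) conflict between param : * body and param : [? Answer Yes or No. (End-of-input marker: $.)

FIRST(* body) = { * } and FIRST([) = { [ }.
The FIRST sets are disjoint and neither alternative is nullable — no conflict.

No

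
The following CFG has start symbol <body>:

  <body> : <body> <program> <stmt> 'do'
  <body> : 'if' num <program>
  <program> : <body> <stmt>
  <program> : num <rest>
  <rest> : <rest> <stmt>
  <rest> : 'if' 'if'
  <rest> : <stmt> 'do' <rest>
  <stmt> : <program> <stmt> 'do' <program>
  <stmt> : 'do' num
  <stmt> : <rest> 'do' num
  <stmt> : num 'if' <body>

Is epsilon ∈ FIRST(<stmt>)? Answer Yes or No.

No nonterminal in this grammar is nullable.
No production of <stmt> has an RHS whose symbols are all nullable, so <stmt> is not nullable.

No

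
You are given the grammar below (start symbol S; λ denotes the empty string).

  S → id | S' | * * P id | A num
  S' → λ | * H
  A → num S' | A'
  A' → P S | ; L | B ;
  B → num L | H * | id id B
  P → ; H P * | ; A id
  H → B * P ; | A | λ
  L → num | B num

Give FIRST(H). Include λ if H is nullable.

From H → B * P ;: add FIRST(B) = { *, ;, id, num }.
From H → A: add FIRST(A) = { *, ;, id, num }.
H → λ contributes λ.
Union: FIRST(H) = { *, ;, id, num, λ }.

{ *, ;, id, num, λ }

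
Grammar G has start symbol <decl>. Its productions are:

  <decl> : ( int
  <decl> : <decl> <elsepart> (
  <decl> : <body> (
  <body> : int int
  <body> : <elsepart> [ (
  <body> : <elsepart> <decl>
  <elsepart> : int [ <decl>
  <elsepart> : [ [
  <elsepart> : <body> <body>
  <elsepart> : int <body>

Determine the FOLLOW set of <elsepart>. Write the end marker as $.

{ (, [, int }

In <decl> : <decl> <elsepart> (: add FIRST(() = { ( }.
In <body> : <elsepart> [ (: add FIRST([ () = { [ }.
In <body> : <elsepart> <decl>: add FIRST(<decl>) = { (, [, int }.
Union: FOLLOW(<elsepart>) = { (, [, int }.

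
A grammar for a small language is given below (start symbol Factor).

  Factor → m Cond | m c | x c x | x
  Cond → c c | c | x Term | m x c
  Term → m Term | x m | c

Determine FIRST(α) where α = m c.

m is a terminal; add {m} and stop.

{ m }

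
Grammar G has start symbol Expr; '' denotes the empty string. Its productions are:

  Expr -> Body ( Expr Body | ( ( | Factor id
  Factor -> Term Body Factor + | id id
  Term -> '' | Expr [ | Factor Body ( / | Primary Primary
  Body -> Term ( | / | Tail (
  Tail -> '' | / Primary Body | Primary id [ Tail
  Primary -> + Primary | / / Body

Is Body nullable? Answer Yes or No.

Nullable nonterminals: Tail, Term.
No production of Body has an RHS whose symbols are all nullable, so Body is not nullable.

No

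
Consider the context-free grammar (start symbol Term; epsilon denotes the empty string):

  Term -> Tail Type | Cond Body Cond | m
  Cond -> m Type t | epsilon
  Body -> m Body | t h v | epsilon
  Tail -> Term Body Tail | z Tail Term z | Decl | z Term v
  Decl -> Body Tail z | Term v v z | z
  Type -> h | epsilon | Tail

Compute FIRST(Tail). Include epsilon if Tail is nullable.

From Tail -> Term Body Tail: Term, Body nullable, take FIRST(Term) ∪ FIRST(Body) ∪ FIRST(Tail) = { m, t, v, z }.
Tail -> z Tail Term z contributes {z}.
From Tail -> Decl: add FIRST(Decl) = { m, t, v, z }.
Tail -> z Term v contributes {z}.
Union: FIRST(Tail) = { m, t, v, z }.

{ m, t, v, z }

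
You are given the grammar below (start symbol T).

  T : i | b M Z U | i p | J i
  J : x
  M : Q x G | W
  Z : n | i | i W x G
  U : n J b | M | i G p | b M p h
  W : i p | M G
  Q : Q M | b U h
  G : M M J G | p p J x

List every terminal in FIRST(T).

T : i contributes {i}.
T : b M Z U contributes {b}.
T : i p contributes {i}.
From T : J i: add FIRST(J) = { x }.
Union: FIRST(T) = { b, i, x }.

{ b, i, x }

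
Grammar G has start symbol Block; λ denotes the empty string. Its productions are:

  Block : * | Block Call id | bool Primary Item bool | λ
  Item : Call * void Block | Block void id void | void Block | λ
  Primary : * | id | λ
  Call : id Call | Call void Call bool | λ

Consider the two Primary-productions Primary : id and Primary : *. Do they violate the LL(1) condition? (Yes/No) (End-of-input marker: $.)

FIRST(id) = { id } and FIRST(*) = { * }.
The FIRST sets are disjoint and neither alternative is nullable — no conflict.

No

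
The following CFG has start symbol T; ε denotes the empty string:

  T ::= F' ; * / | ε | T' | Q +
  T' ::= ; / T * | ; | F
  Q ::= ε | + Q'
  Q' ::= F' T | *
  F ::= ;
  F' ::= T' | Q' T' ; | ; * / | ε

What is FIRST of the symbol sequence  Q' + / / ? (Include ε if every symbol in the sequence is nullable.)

{ *, +, ; }

Add FIRST(Q')\{ε} = { *, +, ; }; Q' is nullable, continue.
+ is a terminal; add {+} and stop.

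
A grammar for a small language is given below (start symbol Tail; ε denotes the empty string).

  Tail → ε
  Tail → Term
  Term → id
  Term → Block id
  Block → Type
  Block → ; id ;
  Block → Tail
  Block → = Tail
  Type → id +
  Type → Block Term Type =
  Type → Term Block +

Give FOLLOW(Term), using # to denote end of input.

{ #, +, ;, =, id }

In Tail → Term: Term is at the end, add FOLLOW(Tail) = { #, +, ;, =, id }.
In Type → Block Term Type =: add FIRST(Type =) = { ;, =, id }.
In Type → Term Block +: add FIRST(Block +) = { +, ;, =, id }.
Union: FOLLOW(Term) = { #, +, ;, =, id }.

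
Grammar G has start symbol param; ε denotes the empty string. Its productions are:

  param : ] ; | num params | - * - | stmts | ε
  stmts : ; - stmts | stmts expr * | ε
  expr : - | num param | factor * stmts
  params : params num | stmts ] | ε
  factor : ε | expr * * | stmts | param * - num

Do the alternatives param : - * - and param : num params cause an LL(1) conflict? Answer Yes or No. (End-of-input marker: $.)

FIRST(- * -) = { - } and FIRST(num params) = { num }.
The FIRST sets are disjoint and neither alternative is nullable — no conflict.

No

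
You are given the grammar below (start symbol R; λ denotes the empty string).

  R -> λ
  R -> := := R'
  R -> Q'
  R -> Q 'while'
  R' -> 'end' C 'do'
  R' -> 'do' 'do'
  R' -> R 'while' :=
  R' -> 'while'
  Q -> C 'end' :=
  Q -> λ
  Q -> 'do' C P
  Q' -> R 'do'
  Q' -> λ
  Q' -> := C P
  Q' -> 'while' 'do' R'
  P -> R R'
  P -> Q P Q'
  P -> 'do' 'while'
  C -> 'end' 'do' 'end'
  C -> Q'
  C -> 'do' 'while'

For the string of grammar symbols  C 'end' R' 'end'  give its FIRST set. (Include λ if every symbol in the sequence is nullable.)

Add FIRST(C)\{λ} = { 'do', 'end', 'while', := }; C is nullable, continue.
'end' is a terminal; add {'end'} and stop.

{ 'do', 'end', 'while', := }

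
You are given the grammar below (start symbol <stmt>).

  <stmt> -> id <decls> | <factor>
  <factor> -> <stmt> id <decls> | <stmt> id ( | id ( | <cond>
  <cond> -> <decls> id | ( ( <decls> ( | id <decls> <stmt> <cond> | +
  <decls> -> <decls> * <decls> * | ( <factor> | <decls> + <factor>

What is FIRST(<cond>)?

From <cond> -> <decls> id: add FIRST(<decls>) = { ( }.
<cond> -> ( ( <decls> ( contributes {(}.
<cond> -> id <decls> <stmt> <cond> contributes {id}.
<cond> -> + contributes {+}.
Union: FIRST(<cond>) = { (, +, id }.

{ (, +, id }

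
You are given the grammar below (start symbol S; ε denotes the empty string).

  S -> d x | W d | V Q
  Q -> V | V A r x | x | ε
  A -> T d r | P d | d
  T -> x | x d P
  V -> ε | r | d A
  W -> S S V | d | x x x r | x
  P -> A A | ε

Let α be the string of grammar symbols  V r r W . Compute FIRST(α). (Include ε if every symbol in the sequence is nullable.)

Add FIRST(V)\{ε} = { d, r }; V is nullable, continue.
r is a terminal; add {r} and stop.

{ d, r }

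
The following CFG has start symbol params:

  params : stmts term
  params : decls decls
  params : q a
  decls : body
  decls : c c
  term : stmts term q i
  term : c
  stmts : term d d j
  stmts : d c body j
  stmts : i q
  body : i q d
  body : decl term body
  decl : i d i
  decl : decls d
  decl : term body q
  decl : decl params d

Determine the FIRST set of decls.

From decls : body: add FIRST(body) = { c, d, i }.
decls : c c contributes {c}.
Union: FIRST(decls) = { c, d, i }.

{ c, d, i }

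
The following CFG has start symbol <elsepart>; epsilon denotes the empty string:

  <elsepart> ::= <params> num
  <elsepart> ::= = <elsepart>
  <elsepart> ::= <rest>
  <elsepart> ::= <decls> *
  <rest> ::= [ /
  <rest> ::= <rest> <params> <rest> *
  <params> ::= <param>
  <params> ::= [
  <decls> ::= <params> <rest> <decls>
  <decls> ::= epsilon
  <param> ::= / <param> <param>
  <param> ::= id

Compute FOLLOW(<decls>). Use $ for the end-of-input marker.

In <elsepart> ::= <decls> *: add FIRST(*) = { * }.
In <decls> ::= <params> <rest> <decls>: <decls> is at the end, add FOLLOW(<decls>) = { * }.
Union: FOLLOW(<decls>) = { * }.

{ * }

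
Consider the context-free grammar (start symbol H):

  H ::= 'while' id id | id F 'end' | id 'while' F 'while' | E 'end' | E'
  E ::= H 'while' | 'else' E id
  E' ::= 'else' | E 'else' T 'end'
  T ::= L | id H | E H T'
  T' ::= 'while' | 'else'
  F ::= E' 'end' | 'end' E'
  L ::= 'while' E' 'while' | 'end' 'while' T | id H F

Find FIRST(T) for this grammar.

From T ::= L: add FIRST(L) = { 'end', 'while', id }.
T ::= id H contributes {id}.
From T ::= E H T': add FIRST(E) = { 'else', 'while', id }.
Union: FIRST(T) = { 'else', 'end', 'while', id }.

{ 'else', 'end', 'while', id }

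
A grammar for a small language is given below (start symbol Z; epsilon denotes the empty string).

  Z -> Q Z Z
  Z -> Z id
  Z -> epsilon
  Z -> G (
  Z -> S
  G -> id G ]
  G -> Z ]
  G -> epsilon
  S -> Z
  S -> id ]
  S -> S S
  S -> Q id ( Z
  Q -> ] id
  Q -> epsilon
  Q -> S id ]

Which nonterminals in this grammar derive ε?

Directly nullable (have an epsilon-production): Z, G, Q.
S -> Z with every symbol nullable, so S is nullable.

{ G, Q, S, Z }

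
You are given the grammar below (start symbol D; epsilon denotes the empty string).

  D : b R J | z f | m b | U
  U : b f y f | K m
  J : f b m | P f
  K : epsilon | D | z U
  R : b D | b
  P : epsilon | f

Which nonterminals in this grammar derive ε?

Directly nullable (have an epsilon-production): K, P.
No other nonterminal has a production whose RHS symbols are all nullable.

{ K, P }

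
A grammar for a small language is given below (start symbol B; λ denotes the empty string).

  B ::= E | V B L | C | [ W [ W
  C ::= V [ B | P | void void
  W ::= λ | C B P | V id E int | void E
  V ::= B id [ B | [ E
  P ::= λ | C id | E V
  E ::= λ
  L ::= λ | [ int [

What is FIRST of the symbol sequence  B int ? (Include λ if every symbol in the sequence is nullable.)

{ [, id, int, void }

Add FIRST(B)\{λ} = { [, id, void }; B is nullable, continue.
int is a terminal; add {int} and stop.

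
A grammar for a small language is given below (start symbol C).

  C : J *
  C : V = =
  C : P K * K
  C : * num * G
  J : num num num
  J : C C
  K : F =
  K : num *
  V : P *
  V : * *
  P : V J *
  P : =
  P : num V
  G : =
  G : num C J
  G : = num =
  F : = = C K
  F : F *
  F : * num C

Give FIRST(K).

{ *, =, num }

From K : F =: add FIRST(F) = { *, = }.
K : num * contributes {num}.
Union: FIRST(K) = { *, =, num }.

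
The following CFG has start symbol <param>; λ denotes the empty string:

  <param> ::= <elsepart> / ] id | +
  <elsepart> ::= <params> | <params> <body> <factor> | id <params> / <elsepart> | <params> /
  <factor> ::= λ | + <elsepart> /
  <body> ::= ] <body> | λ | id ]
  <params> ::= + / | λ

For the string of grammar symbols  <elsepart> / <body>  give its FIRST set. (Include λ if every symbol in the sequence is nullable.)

{ +, /, ], id }

Add FIRST(<elsepart>)\{λ} = { +, /, ], id }; <elsepart> is nullable, continue.
/ is a terminal; add {/} and stop.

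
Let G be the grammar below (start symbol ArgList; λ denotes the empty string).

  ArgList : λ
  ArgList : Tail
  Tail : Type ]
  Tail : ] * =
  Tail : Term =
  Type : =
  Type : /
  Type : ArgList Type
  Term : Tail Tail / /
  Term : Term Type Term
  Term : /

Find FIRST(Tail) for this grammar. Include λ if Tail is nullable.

{ /, =, ] }

From Tail : Type ]: add FIRST(Type) = { /, =, ] }.
Tail : ] * = contributes {]}.
From Tail : Term =: add FIRST(Term) = { /, =, ] }.
Union: FIRST(Tail) = { /, =, ] }.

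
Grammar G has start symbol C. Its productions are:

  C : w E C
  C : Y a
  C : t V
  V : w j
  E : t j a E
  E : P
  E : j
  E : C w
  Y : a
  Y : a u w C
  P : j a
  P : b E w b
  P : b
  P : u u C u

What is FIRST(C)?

{ a, t, w }

C : w E C contributes {w}.
From C : Y a: add FIRST(Y) = { a }.
C : t V contributes {t}.
Union: FIRST(C) = { a, t, w }.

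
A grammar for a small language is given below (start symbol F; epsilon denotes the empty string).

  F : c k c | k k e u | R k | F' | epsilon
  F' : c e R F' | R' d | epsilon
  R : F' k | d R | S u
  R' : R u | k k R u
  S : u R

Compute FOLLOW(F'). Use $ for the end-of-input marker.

{ $, k }

In F : F': F' is at the end, add FOLLOW(F) = { $ }.
In F' : c e R F': F' is at the end, add FOLLOW(F') = { $, k }.
In R : F' k: add FIRST(k) = { k }.
Union: FOLLOW(F') = { $, k }.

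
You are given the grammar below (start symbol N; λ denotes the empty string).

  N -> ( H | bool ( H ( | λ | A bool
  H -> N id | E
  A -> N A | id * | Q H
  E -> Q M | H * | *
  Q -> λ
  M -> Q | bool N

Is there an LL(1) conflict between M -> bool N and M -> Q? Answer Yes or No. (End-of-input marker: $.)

FIRST(bool N) = { bool } and FIRST(Q) = { λ }.
The second alternative is nullable and FOLLOW(M) = { $, (, *, bool, id } shares bool with FIRST of the first — conflict.

Yes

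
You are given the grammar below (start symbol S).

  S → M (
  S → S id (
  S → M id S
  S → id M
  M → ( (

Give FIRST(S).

From S → M (: add FIRST(M) = { ( }.
From S → S id (: add FIRST(S) = { (, id }.
From S → M id S: add FIRST(M) = { ( }.
S → id M contributes {id}.
Union: FIRST(S) = { (, id }.

{ (, id }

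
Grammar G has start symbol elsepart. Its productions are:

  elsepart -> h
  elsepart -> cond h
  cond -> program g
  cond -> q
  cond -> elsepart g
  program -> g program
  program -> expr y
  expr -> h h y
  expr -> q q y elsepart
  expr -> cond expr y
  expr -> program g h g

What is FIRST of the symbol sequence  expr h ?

Add FIRST(expr) = { g, h, q }; expr is not nullable, stop.

{ g, h, q }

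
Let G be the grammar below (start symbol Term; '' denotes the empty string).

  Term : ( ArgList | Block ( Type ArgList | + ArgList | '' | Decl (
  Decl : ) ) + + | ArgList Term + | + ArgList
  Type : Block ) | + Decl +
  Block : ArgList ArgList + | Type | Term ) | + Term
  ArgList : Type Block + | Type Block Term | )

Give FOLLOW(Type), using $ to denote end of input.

In Term : Block ( Type ArgList: add FIRST(ArgList) = { (, ), + }.
In Block : Type: Type is at the end, add FOLLOW(Block) = { $, (, ), + }.
In ArgList : Type Block +: add FIRST(Block +) = { (, ), + }.
In ArgList : Type Block Term: add FIRST(Block Term) = { (, ), + }.
Union: FOLLOW(Type) = { $, (, ), + }.

{ $, (, ), + }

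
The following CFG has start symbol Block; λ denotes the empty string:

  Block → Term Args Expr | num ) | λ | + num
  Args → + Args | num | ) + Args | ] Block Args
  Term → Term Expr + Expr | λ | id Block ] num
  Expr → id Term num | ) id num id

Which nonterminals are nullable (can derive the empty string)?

Directly nullable (have an λ-production): Block, Term.
No other nonterminal has a production whose RHS symbols are all nullable.

{ Block, Term }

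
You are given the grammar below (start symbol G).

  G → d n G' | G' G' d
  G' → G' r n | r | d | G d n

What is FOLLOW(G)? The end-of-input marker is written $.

{ $, d }

G is the start symbol, so $ ∈ FOLLOW(G).
In G' → G d n: add FIRST(d n) = { d }.
Union: FOLLOW(G) = { $, d }.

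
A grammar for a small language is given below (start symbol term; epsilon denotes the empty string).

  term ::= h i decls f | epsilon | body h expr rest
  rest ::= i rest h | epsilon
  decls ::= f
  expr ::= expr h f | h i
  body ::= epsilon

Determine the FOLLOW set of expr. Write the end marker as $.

In term ::= body h expr rest: add FIRST(rest)\{epsilon} = { i }.
  Since rest is nullable, also add FOLLOW(term) = { $ }.
In expr ::= expr h f: add FIRST(h f) = { h }.
Union: FOLLOW(expr) = { $, h, i }.

{ $, h, i }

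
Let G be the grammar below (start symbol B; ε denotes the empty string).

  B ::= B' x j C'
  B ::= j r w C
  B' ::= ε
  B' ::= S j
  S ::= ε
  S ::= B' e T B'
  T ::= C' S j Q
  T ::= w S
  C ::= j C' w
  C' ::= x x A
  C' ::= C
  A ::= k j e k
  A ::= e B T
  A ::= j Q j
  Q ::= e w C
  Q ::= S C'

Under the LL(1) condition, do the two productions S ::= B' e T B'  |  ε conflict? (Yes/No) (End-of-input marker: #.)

Yes

FIRST(B' e T B') = { e, j } and FIRST(ε) = { ε }.
The second alternative is nullable and FOLLOW(S) = { #, e, j, w, x } shares e with FIRST of the first — conflict.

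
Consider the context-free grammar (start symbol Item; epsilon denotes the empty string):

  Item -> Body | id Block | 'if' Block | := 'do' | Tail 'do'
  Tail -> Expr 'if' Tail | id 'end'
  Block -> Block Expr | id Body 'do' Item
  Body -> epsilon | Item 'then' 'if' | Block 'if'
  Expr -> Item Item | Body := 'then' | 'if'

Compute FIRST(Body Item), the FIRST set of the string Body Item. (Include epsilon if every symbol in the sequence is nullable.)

{ 'if', 'then', :=, id, epsilon }

Add FIRST(Body)\{epsilon} = { 'if', 'then', :=, id }; Body is nullable, continue.
Add FIRST(Item)\{epsilon} = { 'if', 'then', :=, id }; Item is nullable, continue.
Every symbol is nullable, so include epsilon.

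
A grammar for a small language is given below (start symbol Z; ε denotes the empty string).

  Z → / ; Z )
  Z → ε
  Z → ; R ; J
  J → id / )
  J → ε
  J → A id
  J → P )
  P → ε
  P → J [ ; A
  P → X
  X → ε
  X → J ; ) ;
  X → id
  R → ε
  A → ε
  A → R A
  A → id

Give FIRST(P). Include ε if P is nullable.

{ ), ;, [, id, ε }

P → ε contributes ε.
From P → J [ ; A: J nullable, take FIRST(J) ∪ {[} = { ), ;, [, id }.
From P → X: add FIRST(X) = { ), ;, [, id, ε } (including ε since X is nullable).
Union: FIRST(P) = { ), ;, [, id, ε }.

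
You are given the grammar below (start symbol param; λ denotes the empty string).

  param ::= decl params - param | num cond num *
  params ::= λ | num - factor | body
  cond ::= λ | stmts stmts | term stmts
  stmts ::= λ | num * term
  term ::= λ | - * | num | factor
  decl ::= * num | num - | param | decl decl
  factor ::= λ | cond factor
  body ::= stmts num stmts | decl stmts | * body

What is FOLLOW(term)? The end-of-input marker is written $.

In cond ::= term stmts: add FIRST(stmts)\{λ} = { num }.
  Since stmts is nullable, also add FOLLOW(cond) = { -, num }.
In stmts ::= num * term: term is at the end, add FOLLOW(stmts) = { -, num }.
Union: FOLLOW(term) = { -, num }.

{ -, num }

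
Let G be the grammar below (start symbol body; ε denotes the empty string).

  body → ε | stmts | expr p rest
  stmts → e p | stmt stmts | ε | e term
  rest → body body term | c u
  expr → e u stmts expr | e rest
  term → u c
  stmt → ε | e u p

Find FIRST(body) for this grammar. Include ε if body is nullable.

{ e, ε }

body → ε contributes ε.
From body → stmts: add FIRST(stmts) = { e, ε } (including ε since stmts is nullable).
From body → expr p rest: add FIRST(expr) = { e }.
Union: FIRST(body) = { e, ε }.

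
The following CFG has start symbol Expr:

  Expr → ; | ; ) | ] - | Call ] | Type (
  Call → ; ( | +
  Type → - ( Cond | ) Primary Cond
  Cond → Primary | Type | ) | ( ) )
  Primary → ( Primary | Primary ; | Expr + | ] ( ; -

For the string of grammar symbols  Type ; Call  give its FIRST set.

Add FIRST(Type) = { ), - }; Type is not nullable, stop.

{ ), - }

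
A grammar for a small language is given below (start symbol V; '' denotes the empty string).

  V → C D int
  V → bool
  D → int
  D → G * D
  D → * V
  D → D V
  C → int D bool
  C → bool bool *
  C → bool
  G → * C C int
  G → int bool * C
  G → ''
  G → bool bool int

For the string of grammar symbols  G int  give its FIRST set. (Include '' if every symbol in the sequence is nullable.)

{ *, bool, int }

Add FIRST(G)\{''} = { *, bool, int }; G is nullable, continue.
int is a terminal; add {int} and stop.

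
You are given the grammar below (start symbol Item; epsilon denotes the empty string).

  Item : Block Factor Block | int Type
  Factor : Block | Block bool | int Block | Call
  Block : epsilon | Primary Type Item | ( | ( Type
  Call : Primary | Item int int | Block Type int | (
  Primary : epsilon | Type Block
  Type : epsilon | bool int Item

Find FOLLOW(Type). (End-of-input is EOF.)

In Item : int Type: Type is at the end, add FOLLOW(Item) = { EOF, (, bool, int }.
In Block : Primary Type Item: add FIRST(Item)\{epsilon} = { (, bool, int }.
  Since Item is nullable, also add FOLLOW(Block) = { EOF, (, bool, int }.
In Block : ( Type: Type is at the end, add FOLLOW(Block) = { EOF, (, bool, int }.
In Call : Block Type int: add FIRST(int) = { int }.
In Primary : Type Block: add FIRST(Block)\{epsilon} = { (, bool, int }.
  Since Block is nullable, also add FOLLOW(Primary) = { EOF, (, bool, int }.
Union: FOLLOW(Type) = { EOF, (, bool, int }.

{ EOF, (, bool, int }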